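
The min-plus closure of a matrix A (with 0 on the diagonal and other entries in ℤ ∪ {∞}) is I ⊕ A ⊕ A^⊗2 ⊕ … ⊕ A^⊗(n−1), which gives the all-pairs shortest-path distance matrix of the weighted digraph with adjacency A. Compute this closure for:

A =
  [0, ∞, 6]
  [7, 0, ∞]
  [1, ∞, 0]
Closure =
  [0, ∞, 6]
  [7, 0, 13]
  [1, ∞, 0]

This is the Floyd-Warshall all-pairs shortest-path computation. For each intermediate vertex k = 0, 1, …, 2, update dist[i][j] ← min(dist[i][j], dist[i][k] + dist[k][j]). The final matrix gives, for each (i, j), the minimum total weight of any directed path from i to j (possibly empty when i = j).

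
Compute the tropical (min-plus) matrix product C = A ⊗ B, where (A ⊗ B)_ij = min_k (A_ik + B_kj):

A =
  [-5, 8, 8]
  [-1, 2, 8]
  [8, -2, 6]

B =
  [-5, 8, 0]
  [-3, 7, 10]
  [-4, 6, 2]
A ⊗ B =
  [-10, 3, -5]
  [-6, 7, -1]
  [-5, 5, 8]

Apply the min-plus product entry-by-entry:
  C[0][0] = min over k of (A[0][0] + B[0][0] = -5 + -5 = -10, A[0][1] + B[1][0] = 8 + -3 = 5, A[0][2] + B[2][0] = 8 + -4 = 4) = -10 (attained at k = 0)
  C[0][1] = min over k of (A[0][0] + B[0][1] = -5 + 8 = 3, A[0][1] + B[1][1] = 8 + 7 = 15, A[0][2] + B[2][1] = 8 + 6 = 14) = 3 (attained at k = 0)
  C[0][2] = min over k of (A[0][0] + B[0][2] = -5 + 0 = -5, A[0][1] + B[1][2] = 8 + 10 = 18, A[0][2] + B[2][2] = 8 + 2 = 10) = -5 (attained at k = 0)
  C[1][0] = min over k of (A[1][0] + B[0][0] = -1 + -5 = -6, A[1][1] + B[1][0] = 2 + -3 = -1, A[1][2] + B[2][0] = 8 + -4 = 4) = -6 (attained at k = 0)
  C[1][1] = min over k of (A[1][0] + B[0][1] = -1 + 8 = 7, A[1][1] + B[1][1] = 2 + 7 = 9, A[1][2] + B[2][1] = 8 + 6 = 14) = 7 (attained at k = 0)
  C[1][2] = min over k of (A[1][0] + B[0][2] = -1 + 0 = -1, A[1][1] + B[1][2] = 2 + 10 = 12, A[1][2] + B[2][2] = 8 + 2 = 10) = -1 (attained at k = 0)
  C[2][0] = min over k of (A[2][0] + B[0][0] = 8 + -5 = 3, A[2][1] + B[1][0] = -2 + -3 = -5, A[2][2] + B[2][0] = 6 + -4 = 2) = -5 (attained at k = 1)
  C[2][1] = min over k of (A[2][0] + B[0][1] = 8 + 8 = 16, A[2][1] + B[1][1] = -2 + 7 = 5, A[2][2] + B[2][1] = 6 + 6 = 12) = 5 (attained at k = 1)
  C[2][2] = min over k of (A[2][0] + B[0][2] = 8 + 0 = 8, A[2][1] + B[1][2] = -2 + 10 = 8, A[2][2] + B[2][2] = 6 + 2 = 8) = 8 (attained at k = 0)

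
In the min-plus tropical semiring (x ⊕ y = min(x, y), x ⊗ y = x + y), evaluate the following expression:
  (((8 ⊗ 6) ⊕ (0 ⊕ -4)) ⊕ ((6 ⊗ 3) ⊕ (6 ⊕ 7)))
(((8 ⊗ 6) ⊕ (0 ⊕ -4)) ⊕ ((6 ⊗ 3) ⊕ (6 ⊕ 7))) = -4

Expand innermost to outermost. Recall ⊕ takes the minimum of its arguments and ⊗ takes their sum. Working out the expression (((8 ⊗ 6) ⊕ (0 ⊕ -4)) ⊕ ((6 ⊗ 3) ⊕ (6 ⊕ 7))) gives -4.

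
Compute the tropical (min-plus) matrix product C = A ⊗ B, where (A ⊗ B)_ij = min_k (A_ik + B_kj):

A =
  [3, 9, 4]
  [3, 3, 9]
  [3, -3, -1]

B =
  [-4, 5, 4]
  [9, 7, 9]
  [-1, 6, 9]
A ⊗ B =
  [-1, 8, 7]
  [-1, 8, 7]
  [-2, 4, 6]

Apply the min-plus product entry-by-entry:
  C[0][0] = min over k of (A[0][0] + B[0][0] = 3 + -4 = -1, A[0][1] + B[1][0] = 9 + 9 = 18, A[0][2] + B[2][0] = 4 + -1 = 3) = -1 (attained at k = 0)
  C[0][1] = min over k of (A[0][0] + B[0][1] = 3 + 5 = 8, A[0][1] + B[1][1] = 9 + 7 = 16, A[0][2] + B[2][1] = 4 + 6 = 10) = 8 (attained at k = 0)
  C[0][2] = min over k of (A[0][0] + B[0][2] = 3 + 4 = 7, A[0][1] + B[1][2] = 9 + 9 = 18, A[0][2] + B[2][2] = 4 + 9 = 13) = 7 (attained at k = 0)
  C[1][0] = min over k of (A[1][0] + B[0][0] = 3 + -4 = -1, A[1][1] + B[1][0] = 3 + 9 = 12, A[1][2] + B[2][0] = 9 + -1 = 8) = -1 (attained at k = 0)
  C[1][1] = min over k of (A[1][0] + B[0][1] = 3 + 5 = 8, A[1][1] + B[1][1] = 3 + 7 = 10, A[1][2] + B[2][1] = 9 + 6 = 15) = 8 (attained at k = 0)
  C[1][2] = min over k of (A[1][0] + B[0][2] = 3 + 4 = 7, A[1][1] + B[1][2] = 3 + 9 = 12, A[1][2] + B[2][2] = 9 + 9 = 18) = 7 (attained at k = 0)
  C[2][0] = min over k of (A[2][0] + B[0][0] = 3 + -4 = -1, A[2][1] + B[1][0] = -3 + 9 = 6, A[2][2] + B[2][0] = -1 + -1 = -2) = -2 (attained at k = 2)
  C[2][1] = min over k of (A[2][0] + B[0][1] = 3 + 5 = 8, A[2][1] + B[1][1] = -3 + 7 = 4, A[2][2] + B[2][1] = -1 + 6 = 5) = 4 (attained at k = 1)
  C[2][2] = min over k of (A[2][0] + B[0][2] = 3 + 4 = 7, A[2][1] + B[1][2] = -3 + 9 = 6, A[2][2] + B[2][2] = -1 + 9 = 8) = 6 (attained at k = 1)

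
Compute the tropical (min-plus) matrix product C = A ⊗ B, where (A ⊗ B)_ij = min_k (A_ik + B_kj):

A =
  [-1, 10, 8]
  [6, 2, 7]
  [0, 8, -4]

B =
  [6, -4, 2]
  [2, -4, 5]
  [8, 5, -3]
A ⊗ B =
  [5, -5, 1]
  [4, -2, 4]
  [4, -4, -7]

Apply the min-plus product entry-by-entry:
  C[0][0] = min over k of (A[0][0] + B[0][0] = -1 + 6 = 5, A[0][1] + B[1][0] = 10 + 2 = 12, A[0][2] + B[2][0] = 8 + 8 = 16) = 5 (attained at k = 0)
  C[0][1] = min over k of (A[0][0] + B[0][1] = -1 + -4 = -5, A[0][1] + B[1][1] = 10 + -4 = 6, A[0][2] + B[2][1] = 8 + 5 = 13) = -5 (attained at k = 0)
  C[0][2] = min over k of (A[0][0] + B[0][2] = -1 + 2 = 1, A[0][1] + B[1][2] = 10 + 5 = 15, A[0][2] + B[2][2] = 8 + -3 = 5) = 1 (attained at k = 0)
  C[1][0] = min over k of (A[1][0] + B[0][0] = 6 + 6 = 12, A[1][1] + B[1][0] = 2 + 2 = 4, A[1][2] + B[2][0] = 7 + 8 = 15) = 4 (attained at k = 1)
  C[1][1] = min over k of (A[1][0] + B[0][1] = 6 + -4 = 2, A[1][1] + B[1][1] = 2 + -4 = -2, A[1][2] + B[2][1] = 7 + 5 = 12) = -2 (attained at k = 1)
  C[1][2] = min over k of (A[1][0] + B[0][2] = 6 + 2 = 8, A[1][1] + B[1][2] = 2 + 5 = 7, A[1][2] + B[2][2] = 7 + -3 = 4) = 4 (attained at k = 2)
  C[2][0] = min over k of (A[2][0] + B[0][0] = 0 + 6 = 6, A[2][1] + B[1][0] = 8 + 2 = 10, A[2][2] + B[2][0] = -4 + 8 = 4) = 4 (attained at k = 2)
  C[2][1] = min over k of (A[2][0] + B[0][1] = 0 + -4 = -4, A[2][1] + B[1][1] = 8 + -4 = 4, A[2][2] + B[2][1] = -4 + 5 = 1) = -4 (attained at k = 0)
  C[2][2] = min over k of (A[2][0] + B[0][2] = 0 + 2 = 2, A[2][1] + B[1][2] = 8 + 5 = 13, A[2][2] + B[2][2] = -4 + -3 = -7) = -7 (attained at k = 2)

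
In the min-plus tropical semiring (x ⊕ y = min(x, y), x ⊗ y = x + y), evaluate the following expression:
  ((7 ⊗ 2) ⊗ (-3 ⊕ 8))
((7 ⊗ 2) ⊗ (-3 ⊕ 8)) = 6

Expand innermost to outermost. Recall ⊕ takes the minimum of its arguments and ⊗ takes their sum. Working out the expression ((7 ⊗ 2) ⊗ (-3 ⊕ 8)) gives 6.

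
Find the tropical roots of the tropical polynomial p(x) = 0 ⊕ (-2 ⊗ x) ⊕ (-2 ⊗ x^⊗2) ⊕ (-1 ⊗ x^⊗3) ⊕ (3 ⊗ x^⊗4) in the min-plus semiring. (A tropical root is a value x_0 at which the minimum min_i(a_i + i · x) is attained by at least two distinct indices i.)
Roots: {-4, -1, 0, 2}

Each tropical root is a break point of the lower envelope of the lines y = a_i + i · x (there are 5 lines, with slopes 0, 1, ..., 4). Only the lines that attain the minimum somewhere contribute to roots; other lines are dominated. Here the surviving (envelope) indices are i = 4, i = 3, i = 2, i = 1, i = 0.
Intersections between consecutive envelope lines give the roots: for adjacent envelope indices i < j the intersection is x = (a_i − a_j) / (j − i). Reading off the sorted break points: {-4, -1, 0, 2}.
Verification: at each break x_0, at least two indices attain the minimum of min_i(a_i + i · x_0).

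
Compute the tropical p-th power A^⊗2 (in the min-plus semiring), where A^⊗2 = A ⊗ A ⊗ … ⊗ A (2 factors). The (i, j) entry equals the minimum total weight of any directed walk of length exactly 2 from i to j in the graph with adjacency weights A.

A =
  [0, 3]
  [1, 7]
A^⊗2 =
  [0, 3]
  [1, 4]

Each entry (A^⊗2)_ij equals the minimum over all length-2 walks i = v_0 → v_1 → … → v_2 = j of Σ_t A[v_t][v_{t+1}]. For example, for (i, j) = (0, 1) we minimise over 2 possible intermediate vertex sequences; the minimum is 3, attained along the walk 0 → 0 → 1.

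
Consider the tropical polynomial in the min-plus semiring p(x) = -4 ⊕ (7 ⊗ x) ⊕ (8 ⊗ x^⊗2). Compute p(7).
p(7) = -4

A tropical monomial a ⊗ x^⊗i evaluates to a + i · x. Evaluating each term at x = 7:
  Term 0 contributes -4 + 0 · 7 = -4
  Term 1 contributes 7 + 1 · 7 = 14
  Term 2 contributes 8 + 2 · 7 = 22
p(7) = ⊕ of these = min[-4, 14, 22] = -4.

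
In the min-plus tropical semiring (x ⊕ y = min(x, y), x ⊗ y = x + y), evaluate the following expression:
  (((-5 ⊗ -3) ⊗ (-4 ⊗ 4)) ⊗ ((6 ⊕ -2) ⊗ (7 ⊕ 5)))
(((-5 ⊗ -3) ⊗ (-4 ⊗ 4)) ⊗ ((6 ⊕ -2) ⊗ (7 ⊕ 5))) = -5

Expand innermost to outermost. Recall ⊕ takes the minimum of its arguments and ⊗ takes their sum. Working out the expression (((-5 ⊗ -3) ⊗ (-4 ⊗ 4)) ⊗ ((6 ⊕ -2) ⊗ (7 ⊕ 5))) gives -5.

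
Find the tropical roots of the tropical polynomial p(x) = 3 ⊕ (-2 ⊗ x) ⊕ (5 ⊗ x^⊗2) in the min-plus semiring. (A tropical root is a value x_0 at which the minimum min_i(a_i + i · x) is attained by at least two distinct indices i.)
Roots: {-7, 5}

Each tropical root is a break point of the lower envelope of the lines y = a_i + i · x (there are 3 lines, with slopes 0, 1, ..., 2). Only the lines that attain the minimum somewhere contribute to roots; other lines are dominated. Here the surviving (envelope) indices are i = 2, i = 1, i = 0.
Intersections between consecutive envelope lines give the roots: for adjacent envelope indices i < j the intersection is x = (a_i − a_j) / (j − i). Reading off the sorted break points: {-7, 5}.
Verification: at each break x_0, at least two indices attain the minimum of min_i(a_i + i · x_0).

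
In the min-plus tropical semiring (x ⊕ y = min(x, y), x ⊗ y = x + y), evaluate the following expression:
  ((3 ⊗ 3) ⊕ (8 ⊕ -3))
((3 ⊗ 3) ⊕ (8 ⊕ -3)) = -3

Expand innermost to outermost. Recall ⊕ takes the minimum of its arguments and ⊗ takes their sum. Working out the expression ((3 ⊗ 3) ⊕ (8 ⊕ -3)) gives -3.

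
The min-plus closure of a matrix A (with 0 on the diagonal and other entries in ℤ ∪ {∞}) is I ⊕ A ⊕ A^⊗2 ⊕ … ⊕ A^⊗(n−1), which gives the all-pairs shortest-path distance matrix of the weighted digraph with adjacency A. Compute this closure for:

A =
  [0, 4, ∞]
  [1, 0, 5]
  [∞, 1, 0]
Closure =
  [0, 4, 9]
  [1, 0, 5]
  [2, 1, 0]

This is the Floyd-Warshall all-pairs shortest-path computation. For each intermediate vertex k = 0, 1, …, 2, update dist[i][j] ← min(dist[i][j], dist[i][k] + dist[k][j]). The final matrix gives, for each (i, j), the minimum total weight of any directed path from i to j (possibly empty when i = j).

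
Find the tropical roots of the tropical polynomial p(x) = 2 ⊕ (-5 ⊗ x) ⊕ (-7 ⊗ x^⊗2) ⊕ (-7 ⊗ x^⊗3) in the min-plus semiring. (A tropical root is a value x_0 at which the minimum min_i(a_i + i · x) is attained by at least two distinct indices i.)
Roots: {0, 2, 7}

Each tropical root is a break point of the lower envelope of the lines y = a_i + i · x (there are 4 lines, with slopes 0, 1, ..., 3). Only the lines that attain the minimum somewhere contribute to roots; other lines are dominated. Here the surviving (envelope) indices are i = 3, i = 2, i = 1, i = 0.
Intersections between consecutive envelope lines give the roots: for adjacent envelope indices i < j the intersection is x = (a_i − a_j) / (j − i). Reading off the sorted break points: {0, 2, 7}.
Verification: at each break x_0, at least two indices attain the minimum of min_i(a_i + i · x_0).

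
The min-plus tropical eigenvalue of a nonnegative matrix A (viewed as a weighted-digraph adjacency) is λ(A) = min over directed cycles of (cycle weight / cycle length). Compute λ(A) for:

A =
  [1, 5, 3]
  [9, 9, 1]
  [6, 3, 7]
λ(A) = 1

Enumerate directed cycles and compute their means (weight / length). Sample:
  cycle 0 → 0: weight = 1, length = 1, mean = 1/1 ≈ 1.000
  cycle 1 → 1: weight = 9, length = 1, mean = 9/1 ≈ 9.000
  cycle 2 → 2: weight = 7, length = 1, mean = 7/1 ≈ 7.000
  cycle 0 → 1 → 0: weight = 14, length = 2, mean = 14/2 ≈ 7.000
  cycle 0 → 2 → 0: weight = 9, length = 2, mean = 9/2 ≈ 4.500
  cycle 1 → 0 → 1: weight = 14, length = 2, mean = 14/2 ≈ 7.000
Minimum mean = 1.000, attained e.g. along the cycle 0 → 0 with weight 1 and length 1. So λ(A) = 1/1 = 1.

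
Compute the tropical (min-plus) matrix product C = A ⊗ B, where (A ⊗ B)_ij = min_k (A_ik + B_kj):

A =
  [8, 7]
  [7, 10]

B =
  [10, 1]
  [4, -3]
A ⊗ B =
  [11, 4]
  [14, 7]

Apply the min-plus product entry-by-entry:
  C[0][0] = min over k of (A[0][0] + B[0][0] = 8 + 10 = 18, A[0][1] + B[1][0] = 7 + 4 = 11) = 11 (attained at k = 1)
  C[0][1] = min over k of (A[0][0] + B[0][1] = 8 + 1 = 9, A[0][1] + B[1][1] = 7 + -3 = 4) = 4 (attained at k = 1)
  C[1][0] = min over k of (A[1][0] + B[0][0] = 7 + 10 = 17, A[1][1] + B[1][0] = 10 + 4 = 14) = 14 (attained at k = 1)
  C[1][1] = min over k of (A[1][0] + B[0][1] = 7 + 1 = 8, A[1][1] + B[1][1] = 10 + -3 = 7) = 7 (attained at k = 1)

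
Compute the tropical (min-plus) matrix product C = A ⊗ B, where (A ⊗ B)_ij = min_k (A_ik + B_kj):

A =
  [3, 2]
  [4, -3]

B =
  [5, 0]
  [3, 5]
A ⊗ B =
  [5, 3]
  [0, 2]

Apply the min-plus product entry-by-entry:
  C[0][0] = min over k of (A[0][0] + B[0][0] = 3 + 5 = 8, A[0][1] + B[1][0] = 2 + 3 = 5) = 5 (attained at k = 1)
  C[0][1] = min over k of (A[0][0] + B[0][1] = 3 + 0 = 3, A[0][1] + B[1][1] = 2 + 5 = 7) = 3 (attained at k = 0)
  C[1][0] = min over k of (A[1][0] + B[0][0] = 4 + 5 = 9, A[1][1] + B[1][0] = -3 + 3 = 0) = 0 (attained at k = 1)
  C[1][1] = min over k of (A[1][0] + B[0][1] = 4 + 0 = 4, A[1][1] + B[1][1] = -3 + 5 = 2) = 2 (attained at k = 1)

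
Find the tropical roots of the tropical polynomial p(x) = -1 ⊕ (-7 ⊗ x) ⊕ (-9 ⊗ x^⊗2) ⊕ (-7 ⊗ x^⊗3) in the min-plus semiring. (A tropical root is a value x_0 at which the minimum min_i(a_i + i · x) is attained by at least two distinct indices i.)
Roots: {-2, 2, 6}

Each tropical root is a break point of the lower envelope of the lines y = a_i + i · x (there are 4 lines, with slopes 0, 1, ..., 3). Only the lines that attain the minimum somewhere contribute to roots; other lines are dominated. Here the surviving (envelope) indices are i = 3, i = 2, i = 1, i = 0.
Intersections between consecutive envelope lines give the roots: for adjacent envelope indices i < j the intersection is x = (a_i − a_j) / (j − i). Reading off the sorted break points: {-2, 2, 6}.
Verification: at each break x_0, at least two indices attain the minimum of min_i(a_i + i · x_0).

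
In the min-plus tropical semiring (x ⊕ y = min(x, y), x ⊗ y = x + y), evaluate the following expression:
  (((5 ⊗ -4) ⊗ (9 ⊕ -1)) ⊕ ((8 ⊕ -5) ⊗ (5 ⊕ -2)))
(((5 ⊗ -4) ⊗ (9 ⊕ -1)) ⊕ ((8 ⊕ -5) ⊗ (5 ⊕ -2))) = -7

Expand innermost to outermost. Recall ⊕ takes the minimum of its arguments and ⊗ takes their sum. Working out the expression (((5 ⊗ -4) ⊗ (9 ⊕ -1)) ⊕ ((8 ⊕ -5) ⊗ (5 ⊕ -2))) gives -7.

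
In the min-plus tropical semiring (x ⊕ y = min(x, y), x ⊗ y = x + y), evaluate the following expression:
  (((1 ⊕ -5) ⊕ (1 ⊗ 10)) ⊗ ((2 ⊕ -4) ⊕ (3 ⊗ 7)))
(((1 ⊕ -5) ⊕ (1 ⊗ 10)) ⊗ ((2 ⊕ -4) ⊕ (3 ⊗ 7))) = -9

Expand innermost to outermost. Recall ⊕ takes the minimum of its arguments and ⊗ takes their sum. Working out the expression (((1 ⊕ -5) ⊕ (1 ⊗ 10)) ⊗ ((2 ⊕ -4) ⊕ (3 ⊗ 7))) gives -9.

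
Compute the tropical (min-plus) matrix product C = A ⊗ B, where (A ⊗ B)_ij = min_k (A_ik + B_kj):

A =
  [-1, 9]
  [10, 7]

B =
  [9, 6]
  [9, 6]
A ⊗ B =
  [8, 5]
  [16, 13]

Apply the min-plus product entry-by-entry:
  C[0][0] = min over k of (A[0][0] + B[0][0] = -1 + 9 = 8, A[0][1] + B[1][0] = 9 + 9 = 18) = 8 (attained at k = 0)
  C[0][1] = min over k of (A[0][0] + B[0][1] = -1 + 6 = 5, A[0][1] + B[1][1] = 9 + 6 = 15) = 5 (attained at k = 0)
  C[1][0] = min over k of (A[1][0] + B[0][0] = 10 + 9 = 19, A[1][1] + B[1][0] = 7 + 9 = 16) = 16 (attained at k = 1)
  C[1][1] = min over k of (A[1][0] + B[0][1] = 10 + 6 = 16, A[1][1] + B[1][1] = 7 + 6 = 13) = 13 (attained at k = 1)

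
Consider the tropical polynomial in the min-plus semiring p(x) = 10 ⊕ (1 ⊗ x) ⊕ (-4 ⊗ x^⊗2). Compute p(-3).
p(-3) = -10

A tropical monomial a ⊗ x^⊗i evaluates to a + i · x. Evaluating each term at x = -3:
  Term 0 contributes 10 + 0 · -3 = 10
  Term 1 contributes 1 + 1 · -3 = -2
  Term 2 contributes -4 + 2 · -3 = -10
p(-3) = ⊕ of these = min[10, -2, -10] = -10.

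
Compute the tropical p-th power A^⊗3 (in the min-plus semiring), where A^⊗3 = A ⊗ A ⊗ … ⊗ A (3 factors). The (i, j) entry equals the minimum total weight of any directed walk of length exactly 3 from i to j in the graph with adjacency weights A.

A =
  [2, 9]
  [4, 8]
A^⊗3 =
  [6, 13]
  [8, 15]

Each entry (A^⊗3)_ij equals the minimum over all length-3 walks i = v_0 → v_1 → … → v_3 = j of Σ_t A[v_t][v_{t+1}]. For example, for (i, j) = (0, 1) we minimise over 4 possible intermediate vertex sequences; the minimum is 13, attained along the walk 0 → 0 → 0 → 1.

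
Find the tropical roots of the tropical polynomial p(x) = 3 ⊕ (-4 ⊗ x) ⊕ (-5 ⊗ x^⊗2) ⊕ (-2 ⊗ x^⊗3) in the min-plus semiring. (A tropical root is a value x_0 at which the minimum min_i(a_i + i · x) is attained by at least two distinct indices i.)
Roots: {-3, 1, 7}

Each tropical root is a break point of the lower envelope of the lines y = a_i + i · x (there are 4 lines, with slopes 0, 1, ..., 3). Only the lines that attain the minimum somewhere contribute to roots; other lines are dominated. Here the surviving (envelope) indices are i = 3, i = 2, i = 1, i = 0.
Intersections between consecutive envelope lines give the roots: for adjacent envelope indices i < j the intersection is x = (a_i − a_j) / (j − i). Reading off the sorted break points: {-3, 1, 7}.
Verification: at each break x_0, at least two indices attain the minimum of min_i(a_i + i · x_0).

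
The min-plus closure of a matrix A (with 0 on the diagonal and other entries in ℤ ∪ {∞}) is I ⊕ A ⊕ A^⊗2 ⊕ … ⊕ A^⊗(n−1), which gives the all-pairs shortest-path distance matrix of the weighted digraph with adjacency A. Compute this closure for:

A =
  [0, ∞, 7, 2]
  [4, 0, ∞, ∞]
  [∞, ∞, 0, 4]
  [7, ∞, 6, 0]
Closure =
  [0, ∞, 7, 2]
  [4, 0, 11, 6]
  [11, ∞, 0, 4]
  [7, ∞, 6, 0]

This is the Floyd-Warshall all-pairs shortest-path computation. For each intermediate vertex k = 0, 1, …, 3, update dist[i][j] ← min(dist[i][j], dist[i][k] + dist[k][j]). The final matrix gives, for each (i, j), the minimum total weight of any directed path from i to j (possibly empty when i = j).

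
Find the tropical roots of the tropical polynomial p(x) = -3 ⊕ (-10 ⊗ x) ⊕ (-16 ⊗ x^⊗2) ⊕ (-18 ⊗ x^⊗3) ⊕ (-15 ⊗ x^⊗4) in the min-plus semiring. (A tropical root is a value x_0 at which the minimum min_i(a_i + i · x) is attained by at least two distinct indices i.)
Roots: {-3, 2, 6, 7}

Each tropical root is a break point of the lower envelope of the lines y = a_i + i · x (there are 5 lines, with slopes 0, 1, ..., 4). Only the lines that attain the minimum somewhere contribute to roots; other lines are dominated. Here the surviving (envelope) indices are i = 4, i = 3, i = 2, i = 1, i = 0.
Intersections between consecutive envelope lines give the roots: for adjacent envelope indices i < j the intersection is x = (a_i − a_j) / (j − i). Reading off the sorted break points: {-3, 2, 6, 7}.
Verification: at each break x_0, at least two indices attain the minimum of min_i(a_i + i · x_0).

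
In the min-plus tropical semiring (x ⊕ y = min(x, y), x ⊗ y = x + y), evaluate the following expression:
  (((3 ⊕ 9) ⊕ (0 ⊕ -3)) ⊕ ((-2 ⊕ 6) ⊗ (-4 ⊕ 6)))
(((3 ⊕ 9) ⊕ (0 ⊕ -3)) ⊕ ((-2 ⊕ 6) ⊗ (-4 ⊕ 6))) = -6

Expand innermost to outermost. Recall ⊕ takes the minimum of its arguments and ⊗ takes their sum. Working out the expression (((3 ⊕ 9) ⊕ (0 ⊕ -3)) ⊕ ((-2 ⊕ 6) ⊗ (-4 ⊕ 6))) gives -6.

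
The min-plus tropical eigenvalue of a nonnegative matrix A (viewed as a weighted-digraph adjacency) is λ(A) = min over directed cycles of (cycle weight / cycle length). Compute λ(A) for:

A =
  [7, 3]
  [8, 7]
λ(A) = 11/2

Enumerate directed cycles and compute their means (weight / length). Sample:
  cycle 0 → 0: weight = 7, length = 1, mean = 7/1 ≈ 7.000
  cycle 1 → 1: weight = 7, length = 1, mean = 7/1 ≈ 7.000
  cycle 0 → 1 → 0: weight = 11, length = 2, mean = 11/2 ≈ 5.500
  cycle 1 → 0 → 1: weight = 11, length = 2, mean = 11/2 ≈ 5.500
Minimum mean = 5.500, attained e.g. along the cycle 0 → 1 → 0 with weight 11 and length 2. So λ(A) = 11/2 = 11/2.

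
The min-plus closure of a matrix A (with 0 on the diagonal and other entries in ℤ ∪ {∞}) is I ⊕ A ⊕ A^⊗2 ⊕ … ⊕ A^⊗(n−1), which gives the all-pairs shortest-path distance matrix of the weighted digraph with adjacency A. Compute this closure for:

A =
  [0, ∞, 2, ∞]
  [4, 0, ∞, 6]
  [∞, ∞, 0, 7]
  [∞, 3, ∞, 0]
Closure =
  [0, 12, 2, 9]
  [4, 0, 6, 6]
  [14, 10, 0, 7]
  [7, 3, 9, 0]

This is the Floyd-Warshall all-pairs shortest-path computation. For each intermediate vertex k = 0, 1, …, 3, update dist[i][j] ← min(dist[i][j], dist[i][k] + dist[k][j]). The final matrix gives, for each (i, j), the minimum total weight of any directed path from i to j (possibly empty when i = j).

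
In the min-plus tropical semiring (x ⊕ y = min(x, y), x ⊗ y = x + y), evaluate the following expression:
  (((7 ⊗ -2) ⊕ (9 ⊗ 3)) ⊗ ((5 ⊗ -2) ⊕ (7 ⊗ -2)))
(((7 ⊗ -2) ⊕ (9 ⊗ 3)) ⊗ ((5 ⊗ -2) ⊕ (7 ⊗ -2))) = 8

Expand innermost to outermost. Recall ⊕ takes the minimum of its arguments and ⊗ takes their sum. Working out the expression (((7 ⊗ -2) ⊕ (9 ⊗ 3)) ⊗ ((5 ⊗ -2) ⊕ (7 ⊗ -2))) gives 8.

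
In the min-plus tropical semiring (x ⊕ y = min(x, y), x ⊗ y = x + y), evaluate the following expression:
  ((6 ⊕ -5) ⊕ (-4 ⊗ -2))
((6 ⊕ -5) ⊕ (-4 ⊗ -2)) = -6

Expand innermost to outermost. Recall ⊕ takes the minimum of its arguments and ⊗ takes their sum. Working out the expression ((6 ⊕ -5) ⊕ (-4 ⊗ -2)) gives -6.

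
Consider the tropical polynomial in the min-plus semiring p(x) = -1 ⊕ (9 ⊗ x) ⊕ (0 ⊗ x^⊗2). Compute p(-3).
p(-3) = -6

A tropical monomial a ⊗ x^⊗i evaluates to a + i · x. Evaluating each term at x = -3:
  Term 0 contributes -1 + 0 · -3 = -1
  Term 1 contributes 9 + 1 · -3 = 6
  Term 2 contributes 0 + 2 · -3 = -6
p(-3) = ⊕ of these = min[-1, 6, -6] = -6.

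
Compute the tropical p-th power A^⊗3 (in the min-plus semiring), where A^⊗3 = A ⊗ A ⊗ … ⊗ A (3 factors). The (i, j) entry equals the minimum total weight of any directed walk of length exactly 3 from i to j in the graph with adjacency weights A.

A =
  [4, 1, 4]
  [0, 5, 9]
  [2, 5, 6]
A^⊗3 =
  [5, 2, 5]
  [1, 5, 8]
  [3, 6, 9]

Each entry (A^⊗3)_ij equals the minimum over all length-3 walks i = v_0 → v_1 → … → v_3 = j of Σ_t A[v_t][v_{t+1}]. For example, for (i, j) = (0, 2) we minimise over 9 possible intermediate vertex sequences; the minimum is 5, attained along the walk 0 → 1 → 0 → 2.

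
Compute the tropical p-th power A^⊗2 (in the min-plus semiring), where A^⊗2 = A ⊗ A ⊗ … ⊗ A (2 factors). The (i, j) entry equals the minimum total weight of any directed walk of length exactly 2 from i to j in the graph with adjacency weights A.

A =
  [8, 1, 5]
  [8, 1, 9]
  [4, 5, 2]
A^⊗2 =
  [9, 2, 7]
  [9, 2, 10]
  [6, 5, 4]

Each entry (A^⊗2)_ij equals the minimum over all length-2 walks i = v_0 → v_1 → … → v_2 = j of Σ_t A[v_t][v_{t+1}]. For example, for (i, j) = (0, 2) we minimise over 3 possible intermediate vertex sequences; the minimum is 7, attained along the walk 0 → 2 → 2.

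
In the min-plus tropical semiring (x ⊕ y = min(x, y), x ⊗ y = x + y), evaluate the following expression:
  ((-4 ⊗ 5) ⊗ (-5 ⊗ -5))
((-4 ⊗ 5) ⊗ (-5 ⊗ -5)) = -9

Expand innermost to outermost. Recall ⊕ takes the minimum of its arguments and ⊗ takes their sum. Working out the expression ((-4 ⊗ 5) ⊗ (-5 ⊗ -5)) gives -9.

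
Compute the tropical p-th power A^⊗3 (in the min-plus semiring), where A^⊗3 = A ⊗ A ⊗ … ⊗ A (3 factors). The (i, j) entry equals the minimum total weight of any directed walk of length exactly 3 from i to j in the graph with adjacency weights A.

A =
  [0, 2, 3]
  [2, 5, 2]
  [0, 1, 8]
A^⊗3 =
  [0, 2, 3]
  [2, 4, 5]
  [0, 2, 3]

Each entry (A^⊗3)_ij equals the minimum over all length-3 walks i = v_0 → v_1 → … → v_3 = j of Σ_t A[v_t][v_{t+1}]. For example, for (i, j) = (0, 2) we minimise over 9 possible intermediate vertex sequences; the minimum is 3, attained along the walk 0 → 0 → 0 → 2.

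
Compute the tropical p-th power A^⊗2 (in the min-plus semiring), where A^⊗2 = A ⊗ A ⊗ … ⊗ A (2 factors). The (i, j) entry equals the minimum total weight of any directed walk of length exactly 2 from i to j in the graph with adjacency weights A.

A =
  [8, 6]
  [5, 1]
A^⊗2 =
  [11, 7]
  [6, 2]

Each entry (A^⊗2)_ij equals the minimum over all length-2 walks i = v_0 → v_1 → … → v_2 = j of Σ_t A[v_t][v_{t+1}]. For example, for (i, j) = (0, 1) we minimise over 2 possible intermediate vertex sequences; the minimum is 7, attained along the walk 0 → 1 → 1.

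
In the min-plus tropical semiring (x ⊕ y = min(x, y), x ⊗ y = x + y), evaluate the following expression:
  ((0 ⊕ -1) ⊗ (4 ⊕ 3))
((0 ⊕ -1) ⊗ (4 ⊕ 3)) = 2

Expand innermost to outermost. Recall ⊕ takes the minimum of its arguments and ⊗ takes their sum. Working out the expression ((0 ⊕ -1) ⊗ (4 ⊕ 3)) gives 2.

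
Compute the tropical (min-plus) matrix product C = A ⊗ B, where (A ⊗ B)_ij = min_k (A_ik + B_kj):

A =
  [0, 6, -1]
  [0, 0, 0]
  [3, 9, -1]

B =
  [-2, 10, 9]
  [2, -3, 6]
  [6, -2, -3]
A ⊗ B =
  [-2, -3, -4]
  [-2, -3, -3]
  [1, -3, -4]

Apply the min-plus product entry-by-entry:
  C[0][0] = min over k of (A[0][0] + B[0][0] = 0 + -2 = -2, A[0][1] + B[1][0] = 6 + 2 = 8, A[0][2] + B[2][0] = -1 + 6 = 5) = -2 (attained at k = 0)
  C[0][1] = min over k of (A[0][0] + B[0][1] = 0 + 10 = 10, A[0][1] + B[1][1] = 6 + -3 = 3, A[0][2] + B[2][1] = -1 + -2 = -3) = -3 (attained at k = 2)
  C[0][2] = min over k of (A[0][0] + B[0][2] = 0 + 9 = 9, A[0][1] + B[1][2] = 6 + 6 = 12, A[0][2] + B[2][2] = -1 + -3 = -4) = -4 (attained at k = 2)
  C[1][0] = min over k of (A[1][0] + B[0][0] = 0 + -2 = -2, A[1][1] + B[1][0] = 0 + 2 = 2, A[1][2] + B[2][0] = 0 + 6 = 6) = -2 (attained at k = 0)
  C[1][1] = min over k of (A[1][0] + B[0][1] = 0 + 10 = 10, A[1][1] + B[1][1] = 0 + -3 = -3, A[1][2] + B[2][1] = 0 + -2 = -2) = -3 (attained at k = 1)
  C[1][2] = min over k of (A[1][0] + B[0][2] = 0 + 9 = 9, A[1][1] + B[1][2] = 0 + 6 = 6, A[1][2] + B[2][2] = 0 + -3 = -3) = -3 (attained at k = 2)
  C[2][0] = min over k of (A[2][0] + B[0][0] = 3 + -2 = 1, A[2][1] + B[1][0] = 9 + 2 = 11, A[2][2] + B[2][0] = -1 + 6 = 5) = 1 (attained at k = 0)
  C[2][1] = min over k of (A[2][0] + B[0][1] = 3 + 10 = 13, A[2][1] + B[1][1] = 9 + -3 = 6, A[2][2] + B[2][1] = -1 + -2 = -3) = -3 (attained at k = 2)
  C[2][2] = min over k of (A[2][0] + B[0][2] = 3 + 9 = 12, A[2][1] + B[1][2] = 9 + 6 = 15, A[2][2] + B[2][2] = -1 + -3 = -4) = -4 (attained at k = 2)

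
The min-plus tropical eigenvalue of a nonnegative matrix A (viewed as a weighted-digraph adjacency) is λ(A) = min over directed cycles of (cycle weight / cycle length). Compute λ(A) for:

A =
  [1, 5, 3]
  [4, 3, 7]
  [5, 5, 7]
λ(A) = 1

Enumerate directed cycles and compute their means (weight / length). Sample:
  cycle 0 → 0: weight = 1, length = 1, mean = 1/1 ≈ 1.000
  cycle 1 → 1: weight = 3, length = 1, mean = 3/1 ≈ 3.000
  cycle 2 → 2: weight = 7, length = 1, mean = 7/1 ≈ 7.000
  cycle 0 → 1 → 0: weight = 9, length = 2, mean = 9/2 ≈ 4.500
  cycle 0 → 2 → 0: weight = 8, length = 2, mean = 8/2 ≈ 4.000
  cycle 1 → 0 → 1: weight = 9, length = 2, mean = 9/2 ≈ 4.500
Minimum mean = 1.000, attained e.g. along the cycle 0 → 0 with weight 1 and length 1. So λ(A) = 1/1 = 1.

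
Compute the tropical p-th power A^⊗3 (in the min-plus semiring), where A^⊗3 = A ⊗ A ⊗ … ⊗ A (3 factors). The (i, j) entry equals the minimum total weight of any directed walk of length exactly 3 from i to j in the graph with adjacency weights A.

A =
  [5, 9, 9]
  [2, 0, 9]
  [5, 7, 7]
A^⊗3 =
  [11, 9, 18]
  [2, 0, 9]
  [9, 7, 16]

Each entry (A^⊗3)_ij equals the minimum over all length-3 walks i = v_0 → v_1 → … → v_3 = j of Σ_t A[v_t][v_{t+1}]. For example, for (i, j) = (0, 2) we minimise over 9 possible intermediate vertex sequences; the minimum is 18, attained along the walk 0 → 1 → 1 → 2.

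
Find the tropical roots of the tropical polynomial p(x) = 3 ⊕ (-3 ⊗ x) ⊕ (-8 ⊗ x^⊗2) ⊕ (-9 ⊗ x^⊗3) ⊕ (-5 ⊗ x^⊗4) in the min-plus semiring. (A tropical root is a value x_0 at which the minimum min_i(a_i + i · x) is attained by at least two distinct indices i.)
Roots: {-4, 1, 5, 6}

Each tropical root is a break point of the lower envelope of the lines y = a_i + i · x (there are 5 lines, with slopes 0, 1, ..., 4). Only the lines that attain the minimum somewhere contribute to roots; other lines are dominated. Here the surviving (envelope) indices are i = 4, i = 3, i = 2, i = 1, i = 0.
Intersections between consecutive envelope lines give the roots: for adjacent envelope indices i < j the intersection is x = (a_i − a_j) / (j − i). Reading off the sorted break points: {-4, 1, 5, 6}.
Verification: at each break x_0, at least two indices attain the minimum of min_i(a_i + i · x_0).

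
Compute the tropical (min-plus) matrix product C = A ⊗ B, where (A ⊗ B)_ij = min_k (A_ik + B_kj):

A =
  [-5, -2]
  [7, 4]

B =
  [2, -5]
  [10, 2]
A ⊗ B =
  [-3, -10]
  [9, 2]

Apply the min-plus product entry-by-entry:
  C[0][0] = min over k of (A[0][0] + B[0][0] = -5 + 2 = -3, A[0][1] + B[1][0] = -2 + 10 = 8) = -3 (attained at k = 0)
  C[0][1] = min over k of (A[0][0] + B[0][1] = -5 + -5 = -10, A[0][1] + B[1][1] = -2 + 2 = 0) = -10 (attained at k = 0)
  C[1][0] = min over k of (A[1][0] + B[0][0] = 7 + 2 = 9, A[1][1] + B[1][0] = 4 + 10 = 14) = 9 (attained at k = 0)
  C[1][1] = min over k of (A[1][0] + B[0][1] = 7 + -5 = 2, A[1][1] + B[1][1] = 4 + 2 = 6) = 2 (attained at k = 0)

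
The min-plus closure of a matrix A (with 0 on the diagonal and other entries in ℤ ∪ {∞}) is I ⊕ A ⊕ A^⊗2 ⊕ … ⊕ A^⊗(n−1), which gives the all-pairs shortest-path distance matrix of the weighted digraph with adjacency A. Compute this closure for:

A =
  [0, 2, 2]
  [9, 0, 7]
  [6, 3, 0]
Closure =
  [0, 2, 2]
  [9, 0, 7]
  [6, 3, 0]

This is the Floyd-Warshall all-pairs shortest-path computation. For each intermediate vertex k = 0, 1, …, 2, update dist[i][j] ← min(dist[i][j], dist[i][k] + dist[k][j]). The final matrix gives, for each (i, j), the minimum total weight of any directed path from i to j (possibly empty when i = j).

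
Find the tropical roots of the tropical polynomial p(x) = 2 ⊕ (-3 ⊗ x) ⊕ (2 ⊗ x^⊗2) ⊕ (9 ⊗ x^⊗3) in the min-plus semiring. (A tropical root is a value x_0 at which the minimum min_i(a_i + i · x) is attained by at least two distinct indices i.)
Roots: {-7, -5, 5}

Each tropical root is a break point of the lower envelope of the lines y = a_i + i · x (there are 4 lines, with slopes 0, 1, ..., 3). Only the lines that attain the minimum somewhere contribute to roots; other lines are dominated. Here the surviving (envelope) indices are i = 3, i = 2, i = 1, i = 0.
Intersections between consecutive envelope lines give the roots: for adjacent envelope indices i < j the intersection is x = (a_i − a_j) / (j − i). Reading off the sorted break points: {-7, -5, 5}.
Verification: at each break x_0, at least two indices attain the minimum of min_i(a_i + i · x_0).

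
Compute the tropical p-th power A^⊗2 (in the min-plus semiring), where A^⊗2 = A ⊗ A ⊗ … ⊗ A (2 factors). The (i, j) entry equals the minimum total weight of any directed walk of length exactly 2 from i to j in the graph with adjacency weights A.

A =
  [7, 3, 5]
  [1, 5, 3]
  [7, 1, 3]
A^⊗2 =
  [4, 6, 6]
  [6, 4, 6]
  [2, 4, 4]

Each entry (A^⊗2)_ij equals the minimum over all length-2 walks i = v_0 → v_1 → … → v_2 = j of Σ_t A[v_t][v_{t+1}]. For example, for (i, j) = (0, 2) we minimise over 3 possible intermediate vertex sequences; the minimum is 6, attained along the walk 0 → 1 → 2.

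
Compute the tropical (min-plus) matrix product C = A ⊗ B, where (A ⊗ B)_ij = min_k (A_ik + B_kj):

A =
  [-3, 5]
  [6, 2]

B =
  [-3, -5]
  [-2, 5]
A ⊗ B =
  [-6, -8]
  [0, 1]

Apply the min-plus product entry-by-entry:
  C[0][0] = min over k of (A[0][0] + B[0][0] = -3 + -3 = -6, A[0][1] + B[1][0] = 5 + -2 = 3) = -6 (attained at k = 0)
  C[0][1] = min over k of (A[0][0] + B[0][1] = -3 + -5 = -8, A[0][1] + B[1][1] = 5 + 5 = 10) = -8 (attained at k = 0)
  C[1][0] = min over k of (A[1][0] + B[0][0] = 6 + -3 = 3, A[1][1] + B[1][0] = 2 + -2 = 0) = 0 (attained at k = 1)
  C[1][1] = min over k of (A[1][0] + B[0][1] = 6 + -5 = 1, A[1][1] + B[1][1] = 2 + 5 = 7) = 1 (attained at k = 0)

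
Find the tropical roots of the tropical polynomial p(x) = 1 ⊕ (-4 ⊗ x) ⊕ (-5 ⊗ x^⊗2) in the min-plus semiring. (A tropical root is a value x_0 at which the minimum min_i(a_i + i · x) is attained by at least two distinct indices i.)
Roots: {1, 5}

Each tropical root is a break point of the lower envelope of the lines y = a_i + i · x (there are 3 lines, with slopes 0, 1, ..., 2). Only the lines that attain the minimum somewhere contribute to roots; other lines are dominated. Here the surviving (envelope) indices are i = 2, i = 1, i = 0.
Intersections between consecutive envelope lines give the roots: for adjacent envelope indices i < j the intersection is x = (a_i − a_j) / (j − i). Reading off the sorted break points: {1, 5}.
Verification: at each break x_0, at least two indices attain the minimum of min_i(a_i + i · x_0).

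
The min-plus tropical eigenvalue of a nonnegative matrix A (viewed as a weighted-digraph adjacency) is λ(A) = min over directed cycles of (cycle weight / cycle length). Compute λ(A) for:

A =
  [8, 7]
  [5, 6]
λ(A) = 6

Enumerate directed cycles and compute their means (weight / length). Sample:
  cycle 0 → 0: weight = 8, length = 1, mean = 8/1 ≈ 8.000
  cycle 1 → 1: weight = 6, length = 1, mean = 6/1 ≈ 6.000
  cycle 0 → 1 → 0: weight = 12, length = 2, mean = 12/2 ≈ 6.000
  cycle 1 → 0 → 1: weight = 12, length = 2, mean = 12/2 ≈ 6.000
Minimum mean = 6.000, attained e.g. along the cycle 1 → 1 with weight 6 and length 1. So λ(A) = 6/1 = 6.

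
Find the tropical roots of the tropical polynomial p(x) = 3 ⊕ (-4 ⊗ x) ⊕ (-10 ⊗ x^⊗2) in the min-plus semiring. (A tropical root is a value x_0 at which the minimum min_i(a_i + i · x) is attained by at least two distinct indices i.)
Roots: {6, 7}

Each tropical root is a break point of the lower envelope of the lines y = a_i + i · x (there are 3 lines, with slopes 0, 1, ..., 2). Only the lines that attain the minimum somewhere contribute to roots; other lines are dominated. Here the surviving (envelope) indices are i = 2, i = 1, i = 0.
Intersections between consecutive envelope lines give the roots: for adjacent envelope indices i < j the intersection is x = (a_i − a_j) / (j − i). Reading off the sorted break points: {6, 7}.
Verification: at each break x_0, at least two indices attain the minimum of min_i(a_i + i · x_0).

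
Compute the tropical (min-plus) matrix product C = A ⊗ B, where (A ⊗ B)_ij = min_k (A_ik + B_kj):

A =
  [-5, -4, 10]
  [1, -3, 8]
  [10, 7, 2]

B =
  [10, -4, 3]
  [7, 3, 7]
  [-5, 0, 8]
A ⊗ B =
  [3, -9, -2]
  [3, -3, 4]
  [-3, 2, 10]

Apply the min-plus product entry-by-entry:
  C[0][0] = min over k of (A[0][0] + B[0][0] = -5 + 10 = 5, A[0][1] + B[1][0] = -4 + 7 = 3, A[0][2] + B[2][0] = 10 + -5 = 5) = 3 (attained at k = 1)
  C[0][1] = min over k of (A[0][0] + B[0][1] = -5 + -4 = -9, A[0][1] + B[1][1] = -4 + 3 = -1, A[0][2] + B[2][1] = 10 + 0 = 10) = -9 (attained at k = 0)
  C[0][2] = min over k of (A[0][0] + B[0][2] = -5 + 3 = -2, A[0][1] + B[1][2] = -4 + 7 = 3, A[0][2] + B[2][2] = 10 + 8 = 18) = -2 (attained at k = 0)
  C[1][0] = min over k of (A[1][0] + B[0][0] = 1 + 10 = 11, A[1][1] + B[1][0] = -3 + 7 = 4, A[1][2] + B[2][0] = 8 + -5 = 3) = 3 (attained at k = 2)
  C[1][1] = min over k of (A[1][0] + B[0][1] = 1 + -4 = -3, A[1][1] + B[1][1] = -3 + 3 = 0, A[1][2] + B[2][1] = 8 + 0 = 8) = -3 (attained at k = 0)
  C[1][2] = min over k of (A[1][0] + B[0][2] = 1 + 3 = 4, A[1][1] + B[1][2] = -3 + 7 = 4, A[1][2] + B[2][2] = 8 + 8 = 16) = 4 (attained at k = 0)
  C[2][0] = min over k of (A[2][0] + B[0][0] = 10 + 10 = 20, A[2][1] + B[1][0] = 7 + 7 = 14, A[2][2] + B[2][0] = 2 + -5 = -3) = -3 (attained at k = 2)
  C[2][1] = min over k of (A[2][0] + B[0][1] = 10 + -4 = 6, A[2][1] + B[1][1] = 7 + 3 = 10, A[2][2] + B[2][1] = 2 + 0 = 2) = 2 (attained at k = 2)
  C[2][2] = min over k of (A[2][0] + B[0][2] = 10 + 3 = 13, A[2][1] + B[1][2] = 7 + 7 = 14, A[2][2] + B[2][2] = 2 + 8 = 10) = 10 (attained at k = 2)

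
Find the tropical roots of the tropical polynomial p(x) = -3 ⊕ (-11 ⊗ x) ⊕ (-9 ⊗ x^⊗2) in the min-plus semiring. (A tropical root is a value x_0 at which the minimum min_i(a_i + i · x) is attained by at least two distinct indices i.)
Roots: {-2, 8}

Each tropical root is a break point of the lower envelope of the lines y = a_i + i · x (there are 3 lines, with slopes 0, 1, ..., 2). Only the lines that attain the minimum somewhere contribute to roots; other lines are dominated. Here the surviving (envelope) indices are i = 2, i = 1, i = 0.
Intersections between consecutive envelope lines give the roots: for adjacent envelope indices i < j the intersection is x = (a_i − a_j) / (j − i). Reading off the sorted break points: {-2, 8}.
Verification: at each break x_0, at least two indices attain the minimum of min_i(a_i + i · x_0).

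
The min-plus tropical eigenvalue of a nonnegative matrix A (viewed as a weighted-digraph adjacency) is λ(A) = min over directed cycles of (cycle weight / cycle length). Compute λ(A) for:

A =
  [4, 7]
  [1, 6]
λ(A) = 4

Enumerate directed cycles and compute their means (weight / length). Sample:
  cycle 0 → 0: weight = 4, length = 1, mean = 4/1 ≈ 4.000
  cycle 1 → 1: weight = 6, length = 1, mean = 6/1 ≈ 6.000
  cycle 0 → 1 → 0: weight = 8, length = 2, mean = 8/2 ≈ 4.000
  cycle 1 → 0 → 1: weight = 8, length = 2, mean = 8/2 ≈ 4.000
Minimum mean = 4.000, attained e.g. along the cycle 0 → 0 with weight 4 and length 1. So λ(A) = 4/1 = 4.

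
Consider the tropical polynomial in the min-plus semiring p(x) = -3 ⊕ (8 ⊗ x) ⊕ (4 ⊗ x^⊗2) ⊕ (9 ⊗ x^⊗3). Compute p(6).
p(6) = -3

A tropical monomial a ⊗ x^⊗i evaluates to a + i · x. Evaluating each term at x = 6:
  Term 0 contributes -3 + 0 · 6 = -3
  Term 1 contributes 8 + 1 · 6 = 14
  Term 2 contributes 4 + 2 · 6 = 16
  Term 3 contributes 9 + 3 · 6 = 27
p(6) = ⊕ of these = min[-3, 14, 16, 27] = -3.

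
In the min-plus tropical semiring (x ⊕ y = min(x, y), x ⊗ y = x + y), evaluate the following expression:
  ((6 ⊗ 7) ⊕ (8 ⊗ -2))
((6 ⊗ 7) ⊕ (8 ⊗ -2)) = 6

Expand innermost to outermost. Recall ⊕ takes the minimum of its arguments and ⊗ takes their sum. Working out the expression ((6 ⊗ 7) ⊕ (8 ⊗ -2)) gives 6.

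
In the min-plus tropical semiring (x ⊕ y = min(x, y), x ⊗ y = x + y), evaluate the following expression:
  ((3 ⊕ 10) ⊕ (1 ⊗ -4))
((3 ⊕ 10) ⊕ (1 ⊗ -4)) = -3

Expand innermost to outermost. Recall ⊕ takes the minimum of its arguments and ⊗ takes their sum. Working out the expression ((3 ⊕ 10) ⊕ (1 ⊗ -4)) gives -3.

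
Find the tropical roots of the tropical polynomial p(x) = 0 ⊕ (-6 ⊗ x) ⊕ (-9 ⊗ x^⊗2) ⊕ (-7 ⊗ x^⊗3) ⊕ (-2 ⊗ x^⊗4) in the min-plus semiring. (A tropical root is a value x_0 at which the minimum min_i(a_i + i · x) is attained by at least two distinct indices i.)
Roots: {-5, -2, 3, 6}

Each tropical root is a break point of the lower envelope of the lines y = a_i + i · x (there are 5 lines, with slopes 0, 1, ..., 4). Only the lines that attain the minimum somewhere contribute to roots; other lines are dominated. Here the surviving (envelope) indices are i = 4, i = 3, i = 2, i = 1, i = 0.
Intersections between consecutive envelope lines give the roots: for adjacent envelope indices i < j the intersection is x = (a_i − a_j) / (j − i). Reading off the sorted break points: {-5, -2, 3, 6}.
Verification: at each break x_0, at least two indices attain the minimum of min_i(a_i + i · x_0).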